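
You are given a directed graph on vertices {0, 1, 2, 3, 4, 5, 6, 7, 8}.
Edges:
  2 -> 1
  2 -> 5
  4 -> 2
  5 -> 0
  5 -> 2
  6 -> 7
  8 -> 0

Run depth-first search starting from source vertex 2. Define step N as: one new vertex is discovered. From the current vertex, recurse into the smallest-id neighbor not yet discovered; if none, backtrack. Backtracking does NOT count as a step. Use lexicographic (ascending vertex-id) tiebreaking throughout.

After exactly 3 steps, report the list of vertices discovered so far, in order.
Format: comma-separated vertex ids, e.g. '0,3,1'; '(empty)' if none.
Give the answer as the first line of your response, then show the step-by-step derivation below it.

2,1,5

step 1: discover 2; path=2; order=2
step 2: discover 1; path=2>1; order=2,1
step 3: discover 5; path=2>5; order=2,1,5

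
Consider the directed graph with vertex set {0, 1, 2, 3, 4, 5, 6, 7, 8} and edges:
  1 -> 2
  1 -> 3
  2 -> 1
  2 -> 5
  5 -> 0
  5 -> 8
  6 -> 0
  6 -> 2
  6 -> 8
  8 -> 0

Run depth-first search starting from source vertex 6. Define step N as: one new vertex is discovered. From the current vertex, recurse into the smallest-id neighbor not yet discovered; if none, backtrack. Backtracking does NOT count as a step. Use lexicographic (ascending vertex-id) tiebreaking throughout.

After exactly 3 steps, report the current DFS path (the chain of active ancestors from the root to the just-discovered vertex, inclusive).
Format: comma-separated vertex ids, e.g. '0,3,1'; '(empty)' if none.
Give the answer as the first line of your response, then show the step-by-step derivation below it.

6,2

step 1: discover 6; path=6; order=6
step 2: discover 0; path=6>0; order=6,0
step 3: discover 2; path=6>2; order=6,0,2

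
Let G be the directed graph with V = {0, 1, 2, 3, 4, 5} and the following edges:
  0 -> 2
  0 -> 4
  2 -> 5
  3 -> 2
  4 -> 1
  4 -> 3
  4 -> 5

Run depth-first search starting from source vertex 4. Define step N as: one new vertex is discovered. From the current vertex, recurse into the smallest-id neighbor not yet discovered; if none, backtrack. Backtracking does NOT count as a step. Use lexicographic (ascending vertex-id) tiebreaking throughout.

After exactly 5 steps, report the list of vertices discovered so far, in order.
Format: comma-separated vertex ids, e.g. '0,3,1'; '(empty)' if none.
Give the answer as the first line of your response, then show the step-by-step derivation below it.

4,1,3,2,5

step 1: discover 4; path=4; order=4
step 2: discover 1; path=4>1; order=4,1
step 3: discover 3; path=4>3; order=4,1,3
step 4: discover 2; path=4>3>2; order=4,1,3,2
step 5: discover 5; path=4>3>2>5; order=4,1,3,2,5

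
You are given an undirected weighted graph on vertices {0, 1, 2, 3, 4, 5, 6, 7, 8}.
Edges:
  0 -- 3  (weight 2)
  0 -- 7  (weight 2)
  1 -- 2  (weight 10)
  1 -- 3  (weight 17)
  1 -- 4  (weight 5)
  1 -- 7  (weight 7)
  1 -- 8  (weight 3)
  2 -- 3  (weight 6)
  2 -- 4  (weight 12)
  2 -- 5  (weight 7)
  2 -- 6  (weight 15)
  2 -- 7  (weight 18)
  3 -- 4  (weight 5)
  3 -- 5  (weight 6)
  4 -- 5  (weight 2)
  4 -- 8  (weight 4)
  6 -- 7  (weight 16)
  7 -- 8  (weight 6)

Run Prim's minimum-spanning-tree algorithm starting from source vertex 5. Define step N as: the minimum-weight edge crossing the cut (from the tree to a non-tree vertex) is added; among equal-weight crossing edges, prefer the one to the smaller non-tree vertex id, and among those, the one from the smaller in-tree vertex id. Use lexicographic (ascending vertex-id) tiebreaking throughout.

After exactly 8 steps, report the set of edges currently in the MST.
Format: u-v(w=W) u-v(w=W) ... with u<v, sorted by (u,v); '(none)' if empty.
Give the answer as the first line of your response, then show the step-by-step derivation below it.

0-3(w=2) 0-7(w=2) 1-8(w=3) 2-3(w=6) 2-6(w=15) 3-4(w=5) 4-5(w=2) 4-8(w=4)

step 1: add edge 4-5 (w=2); MST = {4-5(w=2)}
step 2: add edge 4-8 (w=4); MST = {4-5(w=2) 4-8(w=4)}
step 3: add edge 1-8 (w=3); MST = {1-8(w=3) 4-5(w=2) 4-8(w=4)}
step 4: add edge 3-4 (w=5); MST = {1-8(w=3) 3-4(w=5) 4-5(w=2) 4-8(w=4)}
step 5: add edge 0-3 (w=2); MST = {0-3(w=2) 1-8(w=3) 3-4(w=5) 4-5(w=2) 4-8(w=4)}
step 6: add edge 0-7 (w=2); MST = {0-3(w=2) 0-7(w=2) 1-8(w=3) 3-4(w=5) 4-5(w=2) 4-8(w=4)}
step 7: add edge 2-3 (w=6); MST = {0-3(w=2) 0-7(w=2) 1-8(w=3) 2-3(w=6) 3-4(w=5) 4-5(w=2) 4-8(w=4)}
step 8: add edge 2-6 (w=15); MST = {0-3(w=2) 0-7(w=2) 1-8(w=3) 2-3(w=6) 2-6(w=15) 3-4(w=5) 4-5(w=2) 4-8(w=4)}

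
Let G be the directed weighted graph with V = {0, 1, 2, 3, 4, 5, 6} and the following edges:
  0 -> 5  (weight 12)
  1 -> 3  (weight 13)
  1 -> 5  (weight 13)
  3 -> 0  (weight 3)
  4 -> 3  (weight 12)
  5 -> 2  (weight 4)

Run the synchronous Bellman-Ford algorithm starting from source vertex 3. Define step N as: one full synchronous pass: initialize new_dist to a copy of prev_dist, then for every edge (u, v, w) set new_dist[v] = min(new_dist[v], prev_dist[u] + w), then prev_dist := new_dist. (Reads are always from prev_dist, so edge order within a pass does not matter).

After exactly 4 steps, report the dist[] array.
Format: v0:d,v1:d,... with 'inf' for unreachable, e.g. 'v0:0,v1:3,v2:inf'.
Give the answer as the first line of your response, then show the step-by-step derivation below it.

v0:3,v1:inf,v2:19,v3:0,v4:inf,v5:15,v6:inf

step 1: dist = v0:3,v1:inf,v2:inf,v3:0,v4:inf,v5:inf,v6:inf
step 2: dist = v0:3,v1:inf,v2:inf,v3:0,v4:inf,v5:15,v6:inf
step 3: dist = v0:3,v1:inf,v2:19,v3:0,v4:inf,v5:15,v6:inf
step 4: dist = v0:3,v1:inf,v2:19,v3:0,v4:inf,v5:15,v6:inf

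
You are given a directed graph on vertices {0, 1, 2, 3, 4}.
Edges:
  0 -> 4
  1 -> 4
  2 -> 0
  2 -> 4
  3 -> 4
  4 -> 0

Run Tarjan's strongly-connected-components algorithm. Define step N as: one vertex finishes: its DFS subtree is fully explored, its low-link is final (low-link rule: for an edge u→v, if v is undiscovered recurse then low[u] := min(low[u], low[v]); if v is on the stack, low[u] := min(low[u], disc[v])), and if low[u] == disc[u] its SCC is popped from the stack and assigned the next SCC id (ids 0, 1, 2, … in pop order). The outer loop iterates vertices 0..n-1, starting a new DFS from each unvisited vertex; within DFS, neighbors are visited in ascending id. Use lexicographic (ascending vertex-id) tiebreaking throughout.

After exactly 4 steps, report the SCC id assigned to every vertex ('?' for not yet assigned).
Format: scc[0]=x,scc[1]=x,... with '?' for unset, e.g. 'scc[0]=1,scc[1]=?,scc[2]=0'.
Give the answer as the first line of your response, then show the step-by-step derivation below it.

scc[0]=0,scc[1]=1,scc[2]=2,scc[3]=?,scc[4]=0

step 1: low=(low[0]=0,low[1]=?,low[2]=?,low[3]=?,low[4]=0); scc=(scc[0]=?,scc[1]=?,scc[2]=?,scc[3]=?,scc[4]=?)
step 2: low=(low[0]=0,low[1]=?,low[2]=?,low[3]=?,low[4]=0); scc=(scc[0]=0,scc[1]=?,scc[2]=?,scc[3]=?,scc[4]=0)
step 3: low=(low[0]=0,low[1]=2,low[2]=?,low[3]=?,low[4]=0); scc=(scc[0]=0,scc[1]=1,scc[2]=?,scc[3]=?,scc[4]=0)
step 4: low=(low[0]=0,low[1]=2,low[2]=3,low[3]=?,low[4]=0); scc=(scc[0]=0,scc[1]=1,scc[2]=2,scc[3]=?,scc[4]=0)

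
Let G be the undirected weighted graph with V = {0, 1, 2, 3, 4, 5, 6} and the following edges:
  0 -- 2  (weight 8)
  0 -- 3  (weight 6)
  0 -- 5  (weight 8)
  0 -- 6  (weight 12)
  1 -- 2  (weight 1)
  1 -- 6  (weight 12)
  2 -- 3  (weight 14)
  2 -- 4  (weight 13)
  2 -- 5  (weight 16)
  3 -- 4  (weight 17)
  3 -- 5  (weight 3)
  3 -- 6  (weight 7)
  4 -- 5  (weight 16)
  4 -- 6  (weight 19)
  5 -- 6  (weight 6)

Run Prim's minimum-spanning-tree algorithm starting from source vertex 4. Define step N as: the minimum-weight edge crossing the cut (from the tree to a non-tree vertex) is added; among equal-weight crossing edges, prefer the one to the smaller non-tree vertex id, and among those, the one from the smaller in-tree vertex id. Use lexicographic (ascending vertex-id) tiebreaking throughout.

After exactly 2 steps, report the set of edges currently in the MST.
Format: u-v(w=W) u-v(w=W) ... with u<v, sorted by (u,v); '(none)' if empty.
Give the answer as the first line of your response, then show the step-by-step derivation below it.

1-2(w=1) 2-4(w=13)

step 1: add edge 2-4 (w=13); MST = {2-4(w=13)}
step 2: add edge 1-2 (w=1); MST = {1-2(w=1) 2-4(w=13)}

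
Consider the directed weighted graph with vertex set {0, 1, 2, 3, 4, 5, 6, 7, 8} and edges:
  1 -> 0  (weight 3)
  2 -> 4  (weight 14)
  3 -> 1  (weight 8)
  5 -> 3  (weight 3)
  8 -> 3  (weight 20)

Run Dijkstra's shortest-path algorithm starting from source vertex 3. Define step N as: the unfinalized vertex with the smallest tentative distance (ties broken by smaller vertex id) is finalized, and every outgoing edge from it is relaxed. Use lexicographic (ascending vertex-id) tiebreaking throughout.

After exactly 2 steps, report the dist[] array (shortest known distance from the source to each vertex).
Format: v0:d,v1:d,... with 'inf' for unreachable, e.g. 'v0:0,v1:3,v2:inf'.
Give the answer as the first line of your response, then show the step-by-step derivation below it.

v0:11,v1:8,v2:inf,v3:0,v4:inf,v5:inf,v6:inf,v7:inf,v8:inf

step 1: dist = v0:inf,v1:8,v2:inf,v3:0,v4:inf,v5:inf,v6:inf,v7:inf,v8:inf
step 2: dist = v0:11,v1:8,v2:inf,v3:0,v4:inf,v5:inf,v6:inf,v7:inf,v8:inf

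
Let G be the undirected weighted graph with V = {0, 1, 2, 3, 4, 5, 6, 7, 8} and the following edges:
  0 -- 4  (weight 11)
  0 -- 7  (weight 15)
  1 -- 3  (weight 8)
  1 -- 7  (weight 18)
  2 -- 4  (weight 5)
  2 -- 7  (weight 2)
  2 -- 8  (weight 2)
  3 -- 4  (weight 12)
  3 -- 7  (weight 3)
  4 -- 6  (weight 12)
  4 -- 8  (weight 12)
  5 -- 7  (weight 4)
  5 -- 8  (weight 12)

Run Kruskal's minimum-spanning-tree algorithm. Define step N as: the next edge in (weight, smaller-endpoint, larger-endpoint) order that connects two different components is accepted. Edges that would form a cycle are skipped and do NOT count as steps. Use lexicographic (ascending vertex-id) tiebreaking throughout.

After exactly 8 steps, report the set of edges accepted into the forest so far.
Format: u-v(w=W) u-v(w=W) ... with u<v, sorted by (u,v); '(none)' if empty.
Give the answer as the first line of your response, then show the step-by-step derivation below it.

0-4(w=11) 1-3(w=8) 2-4(w=5) 2-7(w=2) 2-8(w=2) 3-7(w=3) 4-6(w=12) 5-7(w=4)

step 1: add edge 2-7 (w=2); MST = {2-7(w=2)}
step 2: add edge 2-8 (w=2); MST = {2-7(w=2) 2-8(w=2)}
step 3: add edge 3-7 (w=3); MST = {2-7(w=2) 2-8(w=2) 3-7(w=3)}
step 4: add edge 5-7 (w=4); MST = {2-7(w=2) 2-8(w=2) 3-7(w=3) 5-7(w=4)}
step 5: add edge 2-4 (w=5); MST = {2-4(w=5) 2-7(w=2) 2-8(w=2) 3-7(w=3) 5-7(w=4)}
step 6: add edge 1-3 (w=8); MST = {1-3(w=8) 2-4(w=5) 2-7(w=2) 2-8(w=2) 3-7(w=3) 5-7(w=4)}
step 7: add edge 0-4 (w=11); MST = {0-4(w=11) 1-3(w=8) 2-4(w=5) 2-7(w=2) 2-8(w=2) 3-7(w=3) 5-7(w=4)}
step 8: add edge 4-6 (w=12); MST = {0-4(w=11) 1-3(w=8) 2-4(w=5) 2-7(w=2) 2-8(w=2) 3-7(w=3) 4-6(w=12) 5-7(w=4)}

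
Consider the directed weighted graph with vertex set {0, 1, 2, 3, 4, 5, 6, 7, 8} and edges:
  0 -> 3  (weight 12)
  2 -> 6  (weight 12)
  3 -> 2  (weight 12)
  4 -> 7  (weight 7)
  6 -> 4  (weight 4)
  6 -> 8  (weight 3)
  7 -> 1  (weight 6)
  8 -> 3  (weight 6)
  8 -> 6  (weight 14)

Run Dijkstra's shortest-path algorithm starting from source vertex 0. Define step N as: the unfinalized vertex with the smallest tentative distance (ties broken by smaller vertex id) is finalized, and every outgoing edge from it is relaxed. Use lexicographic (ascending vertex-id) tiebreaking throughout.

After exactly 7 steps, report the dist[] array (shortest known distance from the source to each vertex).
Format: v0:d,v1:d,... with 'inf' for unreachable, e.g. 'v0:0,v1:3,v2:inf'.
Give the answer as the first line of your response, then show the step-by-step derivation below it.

v0:0,v1:53,v2:24,v3:12,v4:40,v5:inf,v6:36,v7:47,v8:39

step 1: dist = v0:0,v1:inf,v2:inf,v3:12,v4:inf,v5:inf,v6:inf,v7:inf,v8:inf
step 2: dist = v0:0,v1:inf,v2:24,v3:12,v4:inf,v5:inf,v6:inf,v7:inf,v8:inf
step 3: dist = v0:0,v1:inf,v2:24,v3:12,v4:inf,v5:inf,v6:36,v7:inf,v8:inf
step 4: dist = v0:0,v1:inf,v2:24,v3:12,v4:40,v5:inf,v6:36,v7:inf,v8:39
step 5: dist = v0:0,v1:inf,v2:24,v3:12,v4:40,v5:inf,v6:36,v7:inf,v8:39
step 6: dist = v0:0,v1:inf,v2:24,v3:12,v4:40,v5:inf,v6:36,v7:47,v8:39
step 7: dist = v0:0,v1:53,v2:24,v3:12,v4:40,v5:inf,v6:36,v7:47,v8:39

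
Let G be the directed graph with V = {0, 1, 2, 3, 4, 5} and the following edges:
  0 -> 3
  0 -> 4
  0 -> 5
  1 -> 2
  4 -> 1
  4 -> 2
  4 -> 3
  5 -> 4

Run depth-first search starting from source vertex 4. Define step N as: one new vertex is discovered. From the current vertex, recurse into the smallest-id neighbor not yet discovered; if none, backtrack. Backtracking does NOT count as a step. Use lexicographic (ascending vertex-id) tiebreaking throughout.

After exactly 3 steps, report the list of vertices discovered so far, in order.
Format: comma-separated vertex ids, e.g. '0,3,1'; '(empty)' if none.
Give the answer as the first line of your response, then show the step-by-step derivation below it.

4,1,2

step 1: discover 4; path=4; order=4
step 2: discover 1; path=4>1; order=4,1
step 3: discover 2; path=4>1>2; order=4,1,2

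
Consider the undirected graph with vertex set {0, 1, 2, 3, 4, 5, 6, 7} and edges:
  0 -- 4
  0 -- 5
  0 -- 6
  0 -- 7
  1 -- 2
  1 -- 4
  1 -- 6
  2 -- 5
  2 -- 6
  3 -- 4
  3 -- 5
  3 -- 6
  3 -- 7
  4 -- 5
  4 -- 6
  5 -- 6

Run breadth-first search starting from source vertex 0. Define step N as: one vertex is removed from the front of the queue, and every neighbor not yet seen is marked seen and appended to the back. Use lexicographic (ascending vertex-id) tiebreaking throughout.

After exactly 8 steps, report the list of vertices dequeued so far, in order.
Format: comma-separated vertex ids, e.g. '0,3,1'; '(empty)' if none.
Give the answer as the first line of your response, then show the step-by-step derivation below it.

0,4,5,6,7,1,3,2

step 1: dequeue 0; queue=[4,5,6,7]; order=0
step 2: dequeue 4; queue=[5,6,7,1,3]; order=0,4
step 3: dequeue 5; queue=[6,7,1,3,2]; order=0,4,5
step 4: dequeue 6; queue=[7,1,3,2]; order=0,4,5,6
step 5: dequeue 7; queue=[1,3,2]; order=0,4,5,6,7
step 6: dequeue 1; queue=[3,2]; order=0,4,5,6,7,1
step 7: dequeue 3; queue=[2]; order=0,4,5,6,7,1,3
step 8: dequeue 2; queue=[(empty)]; order=0,4,5,6,7,1,3,2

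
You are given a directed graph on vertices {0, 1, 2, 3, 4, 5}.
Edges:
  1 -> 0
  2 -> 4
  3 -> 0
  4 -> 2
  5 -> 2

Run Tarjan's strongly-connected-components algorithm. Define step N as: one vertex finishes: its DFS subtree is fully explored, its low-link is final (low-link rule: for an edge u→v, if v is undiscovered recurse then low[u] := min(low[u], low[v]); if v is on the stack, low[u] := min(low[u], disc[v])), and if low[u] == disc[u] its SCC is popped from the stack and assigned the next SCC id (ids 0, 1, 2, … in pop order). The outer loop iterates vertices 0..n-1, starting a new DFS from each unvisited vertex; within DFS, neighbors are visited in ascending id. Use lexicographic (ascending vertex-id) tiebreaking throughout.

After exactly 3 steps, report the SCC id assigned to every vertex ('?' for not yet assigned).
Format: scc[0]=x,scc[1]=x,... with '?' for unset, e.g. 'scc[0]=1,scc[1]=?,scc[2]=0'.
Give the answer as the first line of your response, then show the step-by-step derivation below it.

scc[0]=0,scc[1]=1,scc[2]=?,scc[3]=?,scc[4]=?,scc[5]=?

step 1: low=(low[0]=0,low[1]=?,low[2]=?,low[3]=?,low[4]=?,low[5]=?); scc=(scc[0]=0,scc[1]=?,scc[2]=?,scc[3]=?,scc[4]=?,scc[5]=?)
step 2: low=(low[0]=0,low[1]=1,low[2]=?,low[3]=?,low[4]=?,low[5]=?); scc=(scc[0]=0,scc[1]=1,scc[2]=?,scc[3]=?,scc[4]=?,scc[5]=?)
step 3: low=(low[0]=0,low[1]=1,low[2]=2,low[3]=?,low[4]=2,low[5]=?); scc=(scc[0]=0,scc[1]=1,scc[2]=?,scc[3]=?,scc[4]=?,scc[5]=?)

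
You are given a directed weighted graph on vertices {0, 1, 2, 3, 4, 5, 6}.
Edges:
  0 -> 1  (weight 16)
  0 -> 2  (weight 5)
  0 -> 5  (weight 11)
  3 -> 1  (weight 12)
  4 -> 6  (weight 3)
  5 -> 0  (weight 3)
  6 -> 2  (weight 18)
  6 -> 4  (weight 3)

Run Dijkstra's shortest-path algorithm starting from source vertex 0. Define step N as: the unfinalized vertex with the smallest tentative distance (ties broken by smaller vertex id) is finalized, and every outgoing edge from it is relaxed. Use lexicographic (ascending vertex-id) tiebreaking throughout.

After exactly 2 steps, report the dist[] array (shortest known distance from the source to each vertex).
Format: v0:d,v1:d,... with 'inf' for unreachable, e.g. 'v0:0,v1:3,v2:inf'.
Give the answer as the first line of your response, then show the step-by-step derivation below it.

v0:0,v1:16,v2:5,v3:inf,v4:inf,v5:11,v6:inf

step 1: dist = v0:0,v1:16,v2:5,v3:inf,v4:inf,v5:11,v6:inf
step 2: dist = v0:0,v1:16,v2:5,v3:inf,v4:inf,v5:11,v6:inf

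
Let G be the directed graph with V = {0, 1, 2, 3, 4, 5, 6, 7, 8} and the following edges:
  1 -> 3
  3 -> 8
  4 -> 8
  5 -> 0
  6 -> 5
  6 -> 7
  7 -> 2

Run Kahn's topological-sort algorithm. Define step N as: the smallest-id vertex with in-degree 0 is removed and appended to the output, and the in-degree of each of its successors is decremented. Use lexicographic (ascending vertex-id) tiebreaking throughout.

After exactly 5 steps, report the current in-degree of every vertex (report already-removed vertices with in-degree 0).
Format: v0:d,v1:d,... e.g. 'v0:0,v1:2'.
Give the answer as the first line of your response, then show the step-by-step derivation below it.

v0:0,v1:0,v2:1,v3:0,v4:0,v5:0,v6:0,v7:0,v8:0

step 1: output 1; order=[1]; indeg=(1,0,1,0,0,1,0,1,2)
step 2: output 3; order=[1,3]; indeg=(1,0,1,0,0,1,0,1,1)
step 3: output 4; order=[1,3,4]; indeg=(1,0,1,0,0,1,0,1,0)
step 4: output 6; order=[1,3,4,6]; indeg=(1,0,1,0,0,0,0,0,0)
step 5: output 5; order=[1,3,4,6,5]; indeg=(0,0,1,0,0,0,0,0,0)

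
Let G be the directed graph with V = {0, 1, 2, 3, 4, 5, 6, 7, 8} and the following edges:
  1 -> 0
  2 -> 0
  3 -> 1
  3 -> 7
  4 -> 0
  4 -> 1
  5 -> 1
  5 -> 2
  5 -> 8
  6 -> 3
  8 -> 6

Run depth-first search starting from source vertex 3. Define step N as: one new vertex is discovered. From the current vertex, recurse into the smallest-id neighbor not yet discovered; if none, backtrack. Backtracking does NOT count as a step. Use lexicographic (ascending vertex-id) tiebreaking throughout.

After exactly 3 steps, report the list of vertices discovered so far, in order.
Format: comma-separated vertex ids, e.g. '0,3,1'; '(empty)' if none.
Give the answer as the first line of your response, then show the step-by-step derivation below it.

3,1,0

step 1: discover 3; path=3; order=3
step 2: discover 1; path=3>1; order=3,1
step 3: discover 0; path=3>1>0; order=3,1,0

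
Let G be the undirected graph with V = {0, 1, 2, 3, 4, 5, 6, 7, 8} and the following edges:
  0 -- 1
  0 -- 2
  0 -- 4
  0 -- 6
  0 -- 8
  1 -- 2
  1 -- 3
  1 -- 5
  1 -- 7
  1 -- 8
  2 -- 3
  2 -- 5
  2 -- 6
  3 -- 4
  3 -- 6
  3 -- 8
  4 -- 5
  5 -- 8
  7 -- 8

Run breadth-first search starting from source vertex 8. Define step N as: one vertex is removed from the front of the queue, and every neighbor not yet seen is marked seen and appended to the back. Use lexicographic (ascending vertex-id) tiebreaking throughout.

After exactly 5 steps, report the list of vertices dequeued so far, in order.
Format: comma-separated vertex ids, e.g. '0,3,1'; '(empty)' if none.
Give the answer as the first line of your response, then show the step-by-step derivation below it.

8,0,1,3,5

step 1: dequeue 8; queue=[0,1,3,5,7]; order=8
step 2: dequeue 0; queue=[1,3,5,7,2,4,6]; order=8,0
step 3: dequeue 1; queue=[3,5,7,2,4,6]; order=8,0,1
step 4: dequeue 3; queue=[5,7,2,4,6]; order=8,0,1,3
step 5: dequeue 5; queue=[7,2,4,6]; order=8,0,1,3,5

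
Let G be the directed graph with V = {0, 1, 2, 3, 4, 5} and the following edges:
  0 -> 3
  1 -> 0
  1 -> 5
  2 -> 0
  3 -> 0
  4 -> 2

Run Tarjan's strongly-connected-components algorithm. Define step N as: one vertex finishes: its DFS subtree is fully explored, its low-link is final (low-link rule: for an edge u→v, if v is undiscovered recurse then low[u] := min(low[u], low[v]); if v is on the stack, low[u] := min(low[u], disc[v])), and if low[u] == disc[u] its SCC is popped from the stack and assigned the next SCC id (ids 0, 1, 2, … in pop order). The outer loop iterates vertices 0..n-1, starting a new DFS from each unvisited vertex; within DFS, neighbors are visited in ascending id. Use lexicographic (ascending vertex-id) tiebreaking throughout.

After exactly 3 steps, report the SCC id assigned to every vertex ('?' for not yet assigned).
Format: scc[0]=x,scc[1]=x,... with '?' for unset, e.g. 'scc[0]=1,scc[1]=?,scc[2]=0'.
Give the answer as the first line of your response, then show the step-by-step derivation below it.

scc[0]=0,scc[1]=?,scc[2]=?,scc[3]=0,scc[4]=?,scc[5]=1

step 1: low=(low[0]=0,low[1]=?,low[2]=?,low[3]=0,low[4]=?,low[5]=?); scc=(scc[0]=?,scc[1]=?,scc[2]=?,scc[3]=?,scc[4]=?,scc[5]=?)
step 2: low=(low[0]=0,low[1]=?,low[2]=?,low[3]=0,low[4]=?,low[5]=?); scc=(scc[0]=0,scc[1]=?,scc[2]=?,scc[3]=0,scc[4]=?,scc[5]=?)
step 3: low=(low[0]=0,low[1]=2,low[2]=?,low[3]=0,low[4]=?,low[5]=3); scc=(scc[0]=0,scc[1]=?,scc[2]=?,scc[3]=0,scc[4]=?,scc[5]=1)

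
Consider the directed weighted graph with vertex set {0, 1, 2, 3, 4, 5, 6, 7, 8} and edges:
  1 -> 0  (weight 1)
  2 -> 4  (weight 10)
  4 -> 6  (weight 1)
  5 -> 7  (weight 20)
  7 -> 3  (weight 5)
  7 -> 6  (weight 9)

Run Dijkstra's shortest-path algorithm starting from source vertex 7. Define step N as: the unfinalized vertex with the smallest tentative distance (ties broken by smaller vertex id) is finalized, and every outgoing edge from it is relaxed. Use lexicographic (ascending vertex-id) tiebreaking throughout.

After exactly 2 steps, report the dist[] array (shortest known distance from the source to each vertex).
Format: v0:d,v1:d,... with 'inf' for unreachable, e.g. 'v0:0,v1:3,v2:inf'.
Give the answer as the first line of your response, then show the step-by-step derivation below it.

v0:inf,v1:inf,v2:inf,v3:5,v4:inf,v5:inf,v6:9,v7:0,v8:inf

step 1: dist = v0:inf,v1:inf,v2:inf,v3:5,v4:inf,v5:inf,v6:9,v7:0,v8:inf
step 2: dist = v0:inf,v1:inf,v2:inf,v3:5,v4:inf,v5:inf,v6:9,v7:0,v8:inf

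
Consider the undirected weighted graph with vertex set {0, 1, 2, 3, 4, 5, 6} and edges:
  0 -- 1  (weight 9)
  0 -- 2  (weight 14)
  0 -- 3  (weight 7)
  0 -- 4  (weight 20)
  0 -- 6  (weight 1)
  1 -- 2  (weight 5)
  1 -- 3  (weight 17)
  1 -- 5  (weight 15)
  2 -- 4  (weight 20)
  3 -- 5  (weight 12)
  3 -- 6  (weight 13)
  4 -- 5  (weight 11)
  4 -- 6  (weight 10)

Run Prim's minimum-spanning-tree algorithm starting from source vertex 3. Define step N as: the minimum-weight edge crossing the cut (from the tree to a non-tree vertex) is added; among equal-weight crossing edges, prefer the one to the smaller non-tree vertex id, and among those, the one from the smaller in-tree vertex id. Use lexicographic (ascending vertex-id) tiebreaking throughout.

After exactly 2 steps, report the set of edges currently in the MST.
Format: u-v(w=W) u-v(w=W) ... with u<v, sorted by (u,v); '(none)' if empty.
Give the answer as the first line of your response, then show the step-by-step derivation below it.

0-3(w=7) 0-6(w=1)

step 1: add edge 0-3 (w=7); MST = {0-3(w=7)}
step 2: add edge 0-6 (w=1); MST = {0-3(w=7) 0-6(w=1)}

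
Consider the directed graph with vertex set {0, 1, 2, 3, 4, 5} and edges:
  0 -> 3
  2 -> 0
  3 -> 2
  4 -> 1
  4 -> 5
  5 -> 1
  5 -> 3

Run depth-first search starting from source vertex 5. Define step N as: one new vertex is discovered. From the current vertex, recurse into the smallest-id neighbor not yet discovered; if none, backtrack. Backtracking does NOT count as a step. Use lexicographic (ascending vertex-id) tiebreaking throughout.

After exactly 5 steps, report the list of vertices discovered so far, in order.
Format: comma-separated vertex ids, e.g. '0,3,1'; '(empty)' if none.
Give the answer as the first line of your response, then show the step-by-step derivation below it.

5,1,3,2,0

step 1: discover 5; path=5; order=5
step 2: discover 1; path=5>1; order=5,1
step 3: discover 3; path=5>3; order=5,1,3
step 4: discover 2; path=5>3>2; order=5,1,3,2
step 5: discover 0; path=5>3>2>0; order=5,1,3,2,0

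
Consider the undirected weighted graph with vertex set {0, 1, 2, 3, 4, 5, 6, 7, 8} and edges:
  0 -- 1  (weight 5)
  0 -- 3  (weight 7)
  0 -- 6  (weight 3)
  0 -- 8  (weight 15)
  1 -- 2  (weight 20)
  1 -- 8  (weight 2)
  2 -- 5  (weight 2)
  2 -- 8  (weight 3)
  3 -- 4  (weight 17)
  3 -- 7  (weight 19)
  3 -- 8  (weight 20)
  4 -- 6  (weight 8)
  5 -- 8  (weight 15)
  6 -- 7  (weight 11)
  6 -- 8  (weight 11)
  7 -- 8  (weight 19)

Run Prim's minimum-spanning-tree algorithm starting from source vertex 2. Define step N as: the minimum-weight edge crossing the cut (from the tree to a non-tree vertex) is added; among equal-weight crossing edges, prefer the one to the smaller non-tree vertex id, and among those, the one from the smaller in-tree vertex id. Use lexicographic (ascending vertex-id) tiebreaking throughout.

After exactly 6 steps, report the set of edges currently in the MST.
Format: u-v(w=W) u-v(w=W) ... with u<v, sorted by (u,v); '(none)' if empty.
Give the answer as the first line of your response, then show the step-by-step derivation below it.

0-1(w=5) 0-3(w=7) 0-6(w=3) 1-8(w=2) 2-5(w=2) 2-8(w=3)

step 1: add edge 2-5 (w=2); MST = {2-5(w=2)}
step 2: add edge 2-8 (w=3); MST = {2-5(w=2) 2-8(w=3)}
step 3: add edge 1-8 (w=2); MST = {1-8(w=2) 2-5(w=2) 2-8(w=3)}
step 4: add edge 0-1 (w=5); MST = {0-1(w=5) 1-8(w=2) 2-5(w=2) 2-8(w=3)}
step 5: add edge 0-6 (w=3); MST = {0-1(w=5) 0-6(w=3) 1-8(w=2) 2-5(w=2) 2-8(w=3)}
step 6: add edge 0-3 (w=7); MST = {0-1(w=5) 0-3(w=7) 0-6(w=3) 1-8(w=2) 2-5(w=2) 2-8(w=3)}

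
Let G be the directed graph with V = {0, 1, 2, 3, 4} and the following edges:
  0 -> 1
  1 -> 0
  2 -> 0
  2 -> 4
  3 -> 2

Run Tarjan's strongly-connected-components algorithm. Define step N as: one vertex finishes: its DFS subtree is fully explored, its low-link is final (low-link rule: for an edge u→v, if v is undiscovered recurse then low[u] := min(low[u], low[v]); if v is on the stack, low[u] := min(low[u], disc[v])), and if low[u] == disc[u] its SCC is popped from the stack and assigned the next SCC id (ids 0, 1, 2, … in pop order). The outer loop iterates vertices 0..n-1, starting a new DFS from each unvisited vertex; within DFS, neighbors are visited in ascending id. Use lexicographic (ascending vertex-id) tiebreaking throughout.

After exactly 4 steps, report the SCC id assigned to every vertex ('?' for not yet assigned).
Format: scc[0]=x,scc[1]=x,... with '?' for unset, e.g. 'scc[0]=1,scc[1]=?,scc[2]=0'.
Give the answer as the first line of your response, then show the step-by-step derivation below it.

scc[0]=0,scc[1]=0,scc[2]=2,scc[3]=?,scc[4]=1

step 1: low=(low[0]=0,low[1]=0,low[2]=?,low[3]=?,low[4]=?); scc=(scc[0]=?,scc[1]=?,scc[2]=?,scc[3]=?,scc[4]=?)
step 2: low=(low[0]=0,low[1]=0,low[2]=?,low[3]=?,low[4]=?); scc=(scc[0]=0,scc[1]=0,scc[2]=?,scc[3]=?,scc[4]=?)
step 3: low=(low[0]=0,low[1]=0,low[2]=2,low[3]=?,low[4]=3); scc=(scc[0]=0,scc[1]=0,scc[2]=?,scc[3]=?,scc[4]=1)
step 4: low=(low[0]=0,low[1]=0,low[2]=2,low[3]=?,low[4]=3); scc=(scc[0]=0,scc[1]=0,scc[2]=2,scc[3]=?,scc[4]=1)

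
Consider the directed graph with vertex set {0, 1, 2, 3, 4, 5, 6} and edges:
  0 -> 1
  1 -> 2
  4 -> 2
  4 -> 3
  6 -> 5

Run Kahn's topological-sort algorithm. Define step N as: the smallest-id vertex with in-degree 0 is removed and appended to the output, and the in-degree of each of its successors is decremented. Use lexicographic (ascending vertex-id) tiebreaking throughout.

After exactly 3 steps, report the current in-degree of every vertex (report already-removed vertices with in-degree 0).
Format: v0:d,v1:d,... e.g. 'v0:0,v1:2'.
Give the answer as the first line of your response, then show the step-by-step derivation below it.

v0:0,v1:0,v2:0,v3:0,v4:0,v5:1,v6:0

step 1: output 0; order=[0]; indeg=(0,0,2,1,0,1,0)
step 2: output 1; order=[0,1]; indeg=(0,0,1,1,0,1,0)
step 3: output 4; order=[0,1,4]; indeg=(0,0,0,0,0,1,0)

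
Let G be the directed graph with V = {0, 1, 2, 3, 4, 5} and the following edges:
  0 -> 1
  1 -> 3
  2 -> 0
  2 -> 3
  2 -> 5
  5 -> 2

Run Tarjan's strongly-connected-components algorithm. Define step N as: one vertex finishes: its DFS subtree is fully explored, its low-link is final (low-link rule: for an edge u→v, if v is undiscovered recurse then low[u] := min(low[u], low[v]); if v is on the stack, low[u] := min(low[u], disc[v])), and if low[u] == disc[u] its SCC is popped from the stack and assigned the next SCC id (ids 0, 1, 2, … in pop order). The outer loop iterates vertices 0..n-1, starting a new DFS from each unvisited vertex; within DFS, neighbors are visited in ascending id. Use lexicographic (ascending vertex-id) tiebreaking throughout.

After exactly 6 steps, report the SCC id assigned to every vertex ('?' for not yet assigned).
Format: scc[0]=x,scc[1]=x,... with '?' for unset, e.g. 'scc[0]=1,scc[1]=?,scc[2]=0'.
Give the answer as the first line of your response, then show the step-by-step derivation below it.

scc[0]=2,scc[1]=1,scc[2]=3,scc[3]=0,scc[4]=4,scc[5]=3

step 1: low=(low[0]=0,low[1]=1,low[2]=?,low[3]=2,low[4]=?,low[5]=?); scc=(scc[0]=?,scc[1]=?,scc[2]=?,scc[3]=0,scc[4]=?,scc[5]=?)
step 2: low=(low[0]=0,low[1]=1,low[2]=?,low[3]=2,low[4]=?,low[5]=?); scc=(scc[0]=?,scc[1]=1,scc[2]=?,scc[3]=0,scc[4]=?,scc[5]=?)
step 3: low=(low[0]=0,low[1]=1,low[2]=?,low[3]=2,low[4]=?,low[5]=?); scc=(scc[0]=2,scc[1]=1,scc[2]=?,scc[3]=0,scc[4]=?,scc[5]=?)
step 4: low=(low[0]=0,low[1]=1,low[2]=3,low[3]=2,low[4]=?,low[5]=3); scc=(scc[0]=2,scc[1]=1,scc[2]=?,scc[3]=0,scc[4]=?,scc[5]=?)
step 5: low=(low[0]=0,low[1]=1,low[2]=3,low[3]=2,low[4]=?,low[5]=3); scc=(scc[0]=2,scc[1]=1,scc[2]=3,scc[3]=0,scc[4]=?,scc[5]=3)
step 6: low=(low[0]=0,low[1]=1,low[2]=3,low[3]=2,low[4]=5,low[5]=3); scc=(scc[0]=2,scc[1]=1,scc[2]=3,scc[3]=0,scc[4]=4,scc[5]=3)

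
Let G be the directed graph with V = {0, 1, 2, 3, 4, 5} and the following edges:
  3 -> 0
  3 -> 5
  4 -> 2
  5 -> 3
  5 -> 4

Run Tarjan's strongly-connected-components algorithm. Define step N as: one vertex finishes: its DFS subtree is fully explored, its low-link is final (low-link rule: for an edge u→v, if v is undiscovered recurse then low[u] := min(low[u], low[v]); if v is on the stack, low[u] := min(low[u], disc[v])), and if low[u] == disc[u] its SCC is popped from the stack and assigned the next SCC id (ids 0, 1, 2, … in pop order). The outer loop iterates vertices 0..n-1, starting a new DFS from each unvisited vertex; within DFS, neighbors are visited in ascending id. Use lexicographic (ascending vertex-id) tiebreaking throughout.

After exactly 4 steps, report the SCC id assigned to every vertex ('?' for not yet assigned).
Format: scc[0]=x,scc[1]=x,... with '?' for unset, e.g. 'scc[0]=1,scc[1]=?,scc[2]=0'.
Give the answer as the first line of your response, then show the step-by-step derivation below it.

scc[0]=0,scc[1]=1,scc[2]=2,scc[3]=?,scc[4]=3,scc[5]=?

step 1: low=(low[0]=0,low[1]=?,low[2]=?,low[3]=?,low[4]=?,low[5]=?); scc=(scc[0]=0,scc[1]=?,scc[2]=?,scc[3]=?,scc[4]=?,scc[5]=?)
step 2: low=(low[0]=0,low[1]=1,low[2]=?,low[3]=?,low[4]=?,low[5]=?); scc=(scc[0]=0,scc[1]=1,scc[2]=?,scc[3]=?,scc[4]=?,scc[5]=?)
step 3: low=(low[0]=0,low[1]=1,low[2]=2,low[3]=?,low[4]=?,low[5]=?); scc=(scc[0]=0,scc[1]=1,scc[2]=2,scc[3]=?,scc[4]=?,scc[5]=?)
step 4: low=(low[0]=0,low[1]=1,low[2]=2,low[3]=3,low[4]=5,low[5]=3); scc=(scc[0]=0,scc[1]=1,scc[2]=2,scc[3]=?,scc[4]=3,scc[5]=?)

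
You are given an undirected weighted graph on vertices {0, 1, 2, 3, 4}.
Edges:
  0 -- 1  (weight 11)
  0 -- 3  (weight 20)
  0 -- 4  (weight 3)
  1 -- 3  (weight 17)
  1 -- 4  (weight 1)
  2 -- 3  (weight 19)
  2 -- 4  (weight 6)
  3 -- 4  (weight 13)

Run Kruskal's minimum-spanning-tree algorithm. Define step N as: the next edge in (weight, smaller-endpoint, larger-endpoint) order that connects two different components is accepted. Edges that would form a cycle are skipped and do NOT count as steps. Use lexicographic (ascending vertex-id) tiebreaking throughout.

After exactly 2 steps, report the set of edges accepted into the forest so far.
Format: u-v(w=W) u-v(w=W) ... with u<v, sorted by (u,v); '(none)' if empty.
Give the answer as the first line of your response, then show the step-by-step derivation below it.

0-4(w=3) 1-4(w=1)

step 1: add edge 1-4 (w=1); MST = {1-4(w=1)}
step 2: add edge 0-4 (w=3); MST = {0-4(w=3) 1-4(w=1)}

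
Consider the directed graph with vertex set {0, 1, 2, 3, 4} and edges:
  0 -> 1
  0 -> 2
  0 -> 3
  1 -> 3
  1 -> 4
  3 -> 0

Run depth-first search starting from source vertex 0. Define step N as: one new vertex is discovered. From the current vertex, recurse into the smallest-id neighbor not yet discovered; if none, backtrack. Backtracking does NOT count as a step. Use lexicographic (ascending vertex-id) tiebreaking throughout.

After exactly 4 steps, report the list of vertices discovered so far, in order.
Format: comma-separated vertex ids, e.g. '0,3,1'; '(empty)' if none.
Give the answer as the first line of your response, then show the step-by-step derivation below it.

0,1,3,4

step 1: discover 0; path=0; order=0
step 2: discover 1; path=0>1; order=0,1
step 3: discover 3; path=0>1>3; order=0,1,3
step 4: discover 4; path=0>1>4; order=0,1,3,4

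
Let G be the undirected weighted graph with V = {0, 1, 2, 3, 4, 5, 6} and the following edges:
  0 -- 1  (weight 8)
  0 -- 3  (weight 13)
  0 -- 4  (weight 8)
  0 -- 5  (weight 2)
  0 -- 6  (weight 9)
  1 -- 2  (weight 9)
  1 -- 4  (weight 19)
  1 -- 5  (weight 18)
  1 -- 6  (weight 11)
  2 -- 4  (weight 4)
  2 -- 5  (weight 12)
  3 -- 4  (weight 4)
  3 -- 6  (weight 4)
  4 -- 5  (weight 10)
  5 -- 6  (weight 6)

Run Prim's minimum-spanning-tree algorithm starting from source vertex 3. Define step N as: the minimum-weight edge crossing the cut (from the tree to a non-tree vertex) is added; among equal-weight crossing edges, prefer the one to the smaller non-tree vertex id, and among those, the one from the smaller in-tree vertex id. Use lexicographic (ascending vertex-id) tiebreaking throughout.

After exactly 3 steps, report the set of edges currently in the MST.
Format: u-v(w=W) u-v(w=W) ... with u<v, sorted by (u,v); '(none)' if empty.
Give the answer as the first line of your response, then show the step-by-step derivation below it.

2-4(w=4) 3-4(w=4) 3-6(w=4)

step 1: add edge 3-4 (w=4); MST = {3-4(w=4)}
step 2: add edge 2-4 (w=4); MST = {2-4(w=4) 3-4(w=4)}
step 3: add edge 3-6 (w=4); MST = {2-4(w=4) 3-4(w=4) 3-6(w=4)}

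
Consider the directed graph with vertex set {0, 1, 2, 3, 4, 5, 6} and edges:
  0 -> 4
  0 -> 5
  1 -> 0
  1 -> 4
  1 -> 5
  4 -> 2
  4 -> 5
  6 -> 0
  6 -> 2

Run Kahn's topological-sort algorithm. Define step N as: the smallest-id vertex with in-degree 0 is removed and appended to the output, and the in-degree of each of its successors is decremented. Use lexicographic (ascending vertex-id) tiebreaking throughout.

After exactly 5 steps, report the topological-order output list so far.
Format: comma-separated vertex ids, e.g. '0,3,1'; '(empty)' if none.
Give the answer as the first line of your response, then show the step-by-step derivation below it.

1,3,6,0,4

step 1: output 1; order=[1]; indeg=(1,0,2,0,1,2,0)
step 2: output 3; order=[1,3]; indeg=(1,0,2,0,1,2,0)
step 3: output 6; order=[1,3,6]; indeg=(0,0,1,0,1,2,0)
step 4: output 0; order=[1,3,6,0]; indeg=(0,0,1,0,0,1,0)
step 5: output 4; order=[1,3,6,0,4]; indeg=(0,0,0,0,0,0,0)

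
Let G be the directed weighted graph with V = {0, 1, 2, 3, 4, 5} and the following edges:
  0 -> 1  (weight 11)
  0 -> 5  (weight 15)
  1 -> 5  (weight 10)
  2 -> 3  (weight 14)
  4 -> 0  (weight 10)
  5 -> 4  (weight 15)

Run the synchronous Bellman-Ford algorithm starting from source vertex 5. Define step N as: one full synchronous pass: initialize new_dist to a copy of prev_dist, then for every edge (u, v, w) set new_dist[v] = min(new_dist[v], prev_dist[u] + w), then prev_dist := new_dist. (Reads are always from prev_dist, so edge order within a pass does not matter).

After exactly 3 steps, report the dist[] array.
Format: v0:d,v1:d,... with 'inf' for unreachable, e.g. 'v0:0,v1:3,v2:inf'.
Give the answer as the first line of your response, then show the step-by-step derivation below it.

v0:25,v1:36,v2:inf,v3:inf,v4:15,v5:0

step 1: dist = v0:inf,v1:inf,v2:inf,v3:inf,v4:15,v5:0
step 2: dist = v0:25,v1:inf,v2:inf,v3:inf,v4:15,v5:0
step 3: dist = v0:25,v1:36,v2:inf,v3:inf,v4:15,v5:0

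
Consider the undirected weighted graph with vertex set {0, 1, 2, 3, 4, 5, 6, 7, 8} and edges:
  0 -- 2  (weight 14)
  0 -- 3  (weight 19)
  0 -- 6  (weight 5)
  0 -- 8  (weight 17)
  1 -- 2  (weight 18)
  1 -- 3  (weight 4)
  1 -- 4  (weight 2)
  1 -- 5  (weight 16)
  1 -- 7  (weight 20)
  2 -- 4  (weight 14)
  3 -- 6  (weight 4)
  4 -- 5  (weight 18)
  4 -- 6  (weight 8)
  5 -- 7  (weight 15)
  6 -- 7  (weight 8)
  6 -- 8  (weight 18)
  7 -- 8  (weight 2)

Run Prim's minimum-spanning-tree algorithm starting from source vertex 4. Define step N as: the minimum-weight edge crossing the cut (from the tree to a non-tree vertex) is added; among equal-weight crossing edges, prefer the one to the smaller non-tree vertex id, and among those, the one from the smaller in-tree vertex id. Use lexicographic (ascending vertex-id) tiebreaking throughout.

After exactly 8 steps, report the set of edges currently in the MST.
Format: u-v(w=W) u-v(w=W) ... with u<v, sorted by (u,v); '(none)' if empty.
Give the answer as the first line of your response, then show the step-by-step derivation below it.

0-2(w=14) 0-6(w=5) 1-3(w=4) 1-4(w=2) 3-6(w=4) 5-7(w=15) 6-7(w=8) 7-8(w=2)

step 1: add edge 1-4 (w=2); MST = {1-4(w=2)}
step 2: add edge 1-3 (w=4); MST = {1-3(w=4) 1-4(w=2)}
step 3: add edge 3-6 (w=4); MST = {1-3(w=4) 1-4(w=2) 3-6(w=4)}
step 4: add edge 0-6 (w=5); MST = {0-6(w=5) 1-3(w=4) 1-4(w=2) 3-6(w=4)}
step 5: add edge 6-7 (w=8); MST = {0-6(w=5) 1-3(w=4) 1-4(w=2) 3-6(w=4) 6-7(w=8)}
step 6: add edge 7-8 (w=2); MST = {0-6(w=5) 1-3(w=4) 1-4(w=2) 3-6(w=4) 6-7(w=8) 7-8(w=2)}
step 7: add edge 0-2 (w=14); MST = {0-2(w=14) 0-6(w=5) 1-3(w=4) 1-4(w=2) 3-6(w=4) 6-7(w=8) 7-8(w=2)}
step 8: add edge 5-7 (w=15); MST = {0-2(w=14) 0-6(w=5) 1-3(w=4) 1-4(w=2) 3-6(w=4) 5-7(w=15) 6-7(w=8) 7-8(w=2)}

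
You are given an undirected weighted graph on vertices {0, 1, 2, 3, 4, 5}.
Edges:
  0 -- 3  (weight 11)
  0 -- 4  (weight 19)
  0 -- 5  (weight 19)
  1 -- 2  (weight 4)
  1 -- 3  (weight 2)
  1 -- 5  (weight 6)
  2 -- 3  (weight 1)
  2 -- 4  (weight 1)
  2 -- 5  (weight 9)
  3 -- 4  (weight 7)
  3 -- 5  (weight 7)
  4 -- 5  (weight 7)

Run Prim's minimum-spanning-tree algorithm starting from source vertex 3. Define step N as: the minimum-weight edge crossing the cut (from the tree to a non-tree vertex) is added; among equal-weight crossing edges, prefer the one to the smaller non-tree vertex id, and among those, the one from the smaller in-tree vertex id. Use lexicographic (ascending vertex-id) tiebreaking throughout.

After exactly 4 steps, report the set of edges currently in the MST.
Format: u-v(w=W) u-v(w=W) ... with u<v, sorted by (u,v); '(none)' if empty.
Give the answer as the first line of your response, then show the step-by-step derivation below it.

1-3(w=2) 1-5(w=6) 2-3(w=1) 2-4(w=1)

step 1: add edge 2-3 (w=1); MST = {2-3(w=1)}
step 2: add edge 2-4 (w=1); MST = {2-3(w=1) 2-4(w=1)}
step 3: add edge 1-3 (w=2); MST = {1-3(w=2) 2-3(w=1) 2-4(w=1)}
step 4: add edge 1-5 (w=6); MST = {1-3(w=2) 1-5(w=6) 2-3(w=1) 2-4(w=1)}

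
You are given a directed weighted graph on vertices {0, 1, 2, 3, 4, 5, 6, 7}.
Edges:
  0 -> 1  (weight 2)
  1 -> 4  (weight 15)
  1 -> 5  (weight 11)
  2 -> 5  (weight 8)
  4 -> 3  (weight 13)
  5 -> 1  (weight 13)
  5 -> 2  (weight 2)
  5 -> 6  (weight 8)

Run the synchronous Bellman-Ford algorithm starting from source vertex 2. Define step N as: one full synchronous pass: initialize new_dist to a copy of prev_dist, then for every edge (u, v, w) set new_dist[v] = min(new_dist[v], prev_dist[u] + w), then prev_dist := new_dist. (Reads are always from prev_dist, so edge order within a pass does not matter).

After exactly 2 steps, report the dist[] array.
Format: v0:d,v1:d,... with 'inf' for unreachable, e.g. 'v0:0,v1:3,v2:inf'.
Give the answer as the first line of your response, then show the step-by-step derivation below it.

v0:inf,v1:21,v2:0,v3:inf,v4:inf,v5:8,v6:16,v7:inf

step 1: dist = v0:inf,v1:inf,v2:0,v3:inf,v4:inf,v5:8,v6:inf,v7:inf
step 2: dist = v0:inf,v1:21,v2:0,v3:inf,v4:inf,v5:8,v6:16,v7:inf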